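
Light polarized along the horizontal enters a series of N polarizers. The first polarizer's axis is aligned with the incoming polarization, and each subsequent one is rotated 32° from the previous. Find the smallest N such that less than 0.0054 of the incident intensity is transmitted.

N = 17

First polarizer is aligned with the polarization: full transmission.
Each further stage multiplies by cos²(32°) = 0.7192.
After N polarizers: T = 0.7192^(N−1). Require T < 0.0054 ⇒ N−1 > ln(0.0054)/ln(0.7192) = 15.84, so N−1 ≥ 16 and N = 17.
Check: N=17 gives T = 0.005122 < 0.0054; N=16 gives T = 0.007122.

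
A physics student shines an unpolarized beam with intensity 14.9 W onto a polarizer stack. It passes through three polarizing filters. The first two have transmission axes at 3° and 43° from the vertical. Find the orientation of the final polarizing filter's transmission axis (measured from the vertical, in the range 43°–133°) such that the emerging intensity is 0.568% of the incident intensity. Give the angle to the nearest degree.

θ ≈ 125°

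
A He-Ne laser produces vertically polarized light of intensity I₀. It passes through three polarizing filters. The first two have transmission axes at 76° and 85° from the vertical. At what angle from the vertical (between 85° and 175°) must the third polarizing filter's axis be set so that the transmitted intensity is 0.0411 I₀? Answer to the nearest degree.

θ ≈ 117°

I₁ = I₀ cos²(76° − 0°) = I₀ cos²(76°) = 0.05853 I₀.
I₂ = I₁ cos²(85° − 76°) = 0.05853 I₀ · cos²(9°) = 0.05709 I₀.
Need I₃/I₀ = 0.0411, so cos²(θ − 85°) = 0.0411 / 0.05709 = 0.7199.
θ − 85° = arccos(√0.7199) = 32.0°, giving θ ≈ 85 + 32.0 = 117.0°.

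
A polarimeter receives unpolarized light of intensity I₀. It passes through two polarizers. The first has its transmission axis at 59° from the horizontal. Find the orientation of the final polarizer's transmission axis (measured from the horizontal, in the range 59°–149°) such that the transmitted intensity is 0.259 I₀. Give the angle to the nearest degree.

Unpolarized light through the first polarizer → I₁ = ½ I₀, now polarized at 59°.
Need I₂/I₀ = 0.259, so cos²(θ − 59°) = 0.259 / 0.5 = 0.518.
θ − 59° = arccos(√0.518) = 44.0°, giving θ ≈ 59 + 44.0 = 103.0°.

θ ≈ 103°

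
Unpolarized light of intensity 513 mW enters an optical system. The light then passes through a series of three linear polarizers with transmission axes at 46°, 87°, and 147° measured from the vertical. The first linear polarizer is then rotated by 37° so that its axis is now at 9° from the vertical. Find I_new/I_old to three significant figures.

Before rotation:
Unpolarized light through the first polarizer → I₁ = ½ I₀, now polarized at 46°.
I₂ = I₁ cos²(87° − 46°) = 0.5 I₀ · cos²(41°) = 0.2848 I₀.
I₃ = I₂ cos²(147° − 87°) = 0.2848 I₀ · cos²(60°) = 0.0712 I₀.
After rotation:
Unpolarized light through the first polarizer → I₁ = ½ I₀, now polarized at 9°.
I₂ = I₁ cos²(87° − 9°) = 0.5 I₀ · cos²(78°) = 0.02161 I₀.
I₃ = I₂ cos²(147° − 87°) = 0.02161 I₀ · cos²(60°) = 0.005403 I₀.
Ratio = 0.005403 / 0.0712 = 0.07589.

I_new/I_old ≈ 0.0759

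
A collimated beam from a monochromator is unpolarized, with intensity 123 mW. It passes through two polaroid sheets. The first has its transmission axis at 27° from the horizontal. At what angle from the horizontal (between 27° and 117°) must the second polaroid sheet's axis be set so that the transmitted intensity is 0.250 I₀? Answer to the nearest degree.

θ ≈ 72°

Unpolarized light through the first polarizer → I₁ = ½ I₀, now polarized at 27°.
Need I₂/I₀ = 0.25, so cos²(θ − 27°) = 0.25 / 0.5 = 0.5.
θ − 27° = arccos(√0.5) = 45.0°, giving θ ≈ 27 + 45.0 = 72.0°.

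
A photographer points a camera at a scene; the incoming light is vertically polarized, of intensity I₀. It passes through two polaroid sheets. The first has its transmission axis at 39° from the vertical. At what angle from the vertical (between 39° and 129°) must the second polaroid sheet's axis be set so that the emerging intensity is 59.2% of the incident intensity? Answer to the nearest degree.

θ ≈ 47°

I₁ = I₀ cos²(39° − 0°) = I₀ cos²(39°) = 0.604 I₀.
Need I₂/I₀ = 0.592, so cos²(θ − 39°) = 0.592 / 0.604 = 0.9802.
θ − 39° = arccos(√0.9802) = 8.1°, giving θ ≈ 39 + 8.1 = 47.1°.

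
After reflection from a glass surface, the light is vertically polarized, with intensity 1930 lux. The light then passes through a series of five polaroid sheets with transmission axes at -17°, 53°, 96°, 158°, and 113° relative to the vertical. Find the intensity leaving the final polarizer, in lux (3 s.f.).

I ≈ 12.2 lux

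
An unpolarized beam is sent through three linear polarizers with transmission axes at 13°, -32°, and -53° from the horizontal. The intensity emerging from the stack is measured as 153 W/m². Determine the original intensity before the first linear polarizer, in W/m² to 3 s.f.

I₀ ≈ 702 W/m²

Unpolarized light through the first polarizer → I₁ = ½ I₀, now polarized at 13°.
I₂ = I₁ cos²(-32° − 13°) = 0.5 I₀ · cos²(45°) = 0.25 I₀.
I₃ = I₂ cos²(-53° + 32°) = 0.25 I₀ · cos²(21°) = 0.2179 I₀.
So 153 W/m² = 0.2179 I₀, giving I₀ = 153/0.2179 = 702.2 W/m².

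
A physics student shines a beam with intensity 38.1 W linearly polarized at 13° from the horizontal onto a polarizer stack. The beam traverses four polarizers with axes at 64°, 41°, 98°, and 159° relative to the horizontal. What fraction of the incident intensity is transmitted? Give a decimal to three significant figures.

I₁ = 38.1 W · cos²(51°) = 15.09 W.
I₂ = I₁ · cos²(23°) = 15.09 · 0.8473 = 12.79 W.
I₃ = I₂ · cos²(57°) = 12.79 · 0.2966 = 3.793 W.
I₄ = I₃ · cos²(61°) = 3.793 · 0.235 = 0.8914 W.
Transmitted fraction = 0.0234.

I/I₀ ≈ 0.0234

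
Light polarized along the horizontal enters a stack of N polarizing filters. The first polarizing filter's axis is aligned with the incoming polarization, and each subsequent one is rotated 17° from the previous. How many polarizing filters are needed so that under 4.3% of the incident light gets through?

N = 37

First polarizer is aligned with the polarization: full transmission.
Each further stage multiplies by cos²(17°) = 0.9145.
After N polarizers: T = 0.9145^(N−1). Require T < 0.043 ⇒ N−1 > ln(0.043)/ln(0.9145) = 35.21, so N−1 ≥ 36 and N = 37.
Check: N=37 gives T = 0.04008 < 0.043; N=36 gives T = 0.04383.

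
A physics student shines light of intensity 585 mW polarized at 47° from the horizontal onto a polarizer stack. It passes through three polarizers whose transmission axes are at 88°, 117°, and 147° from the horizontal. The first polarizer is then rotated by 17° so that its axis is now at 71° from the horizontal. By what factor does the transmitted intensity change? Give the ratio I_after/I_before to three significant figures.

I_new/I_old ≈ 0.924

Before rotation:
I₁ = I₀ cos²(88° − 47°) = I₀ cos²(41°) = 0.5696 I₀.
I₂ = I₁ cos²(117° − 88°) = 0.5696 I₀ · cos²(29°) = 0.4357 I₀.
I₃ = I₂ cos²(147° − 117°) = 0.4357 I₀ · cos²(30°) = 0.3268 I₀.
After rotation:
I₁ = I₀ cos²(71° − 47°) = I₀ cos²(24°) = 0.8346 I₀.
I₂ = I₁ cos²(117° − 71°) = 0.8346 I₀ · cos²(46°) = 0.4027 I₀.
I₃ = I₂ cos²(147° − 117°) = 0.4027 I₀ · cos²(30°) = 0.302 I₀.
Ratio = 0.302 / 0.3268 = 0.9243.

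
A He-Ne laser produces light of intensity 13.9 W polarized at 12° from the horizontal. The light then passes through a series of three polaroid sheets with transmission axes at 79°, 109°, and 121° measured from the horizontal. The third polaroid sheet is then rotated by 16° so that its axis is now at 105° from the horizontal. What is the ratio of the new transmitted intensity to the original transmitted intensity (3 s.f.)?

Before rotation:
By Malus's law, I₁ = I₀ cos²(79° − 12°) = I₀ cos²(67°) = 0.1527 I₀.
I₂ = I₁ cos²(109° − 79°) = 0.1527 I₀ · cos²(30°) = 0.1145 I₀.
I₃ = I₂ cos²(121° − 109°) = 0.1145 I₀ · cos²(12°) = 0.1096 I₀.
After rotation:
I₁ = I₀ cos²(79° − 12°) = I₀ cos²(67°) = 0.1527 I₀.
I₂ = I₁ cos²(109° − 79°) = 0.1527 I₀ · cos²(30°) = 0.1145 I₀.
I₃ = I₂ cos²(105° − 109°) = 0.1145 I₀ · cos²(4°) = 0.1139 I₀.
Ratio = 0.1139 / 0.1096 = 1.04.

I_new/I_old ≈ 1.04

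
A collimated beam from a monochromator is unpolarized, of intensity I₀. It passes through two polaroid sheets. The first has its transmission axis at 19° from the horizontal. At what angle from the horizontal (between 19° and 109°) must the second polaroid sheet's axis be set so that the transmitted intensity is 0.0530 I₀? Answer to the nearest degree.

Unpolarized light through the first polarizer → I₁ = ½ I₀, now polarized at 19°.
Need I₂/I₀ = 0.053, so cos²(θ − 19°) = 0.053 / 0.5 = 0.106.
θ − 19° = arccos(√0.106) = 71.0°, giving θ ≈ 19 + 71.0 = 90.0°.

θ ≈ 90°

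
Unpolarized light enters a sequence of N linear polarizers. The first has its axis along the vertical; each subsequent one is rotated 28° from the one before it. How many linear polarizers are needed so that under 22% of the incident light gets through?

N = 5

First polarizer halves the unpolarized light: factor 1/2.
Each further stage multiplies by cos²(28°) = 0.7796.
After N polarizers: T = 0.5·0.7796^(N−1). Require T < 0.22 ⇒ N−1 > ln(0.22/0.5)/ln(0.7796) = 3.30, so N−1 ≥ 4 and N = 5.
Check: N=5 gives T = 0.1847 < 0.22; N=4 gives T = 0.2369.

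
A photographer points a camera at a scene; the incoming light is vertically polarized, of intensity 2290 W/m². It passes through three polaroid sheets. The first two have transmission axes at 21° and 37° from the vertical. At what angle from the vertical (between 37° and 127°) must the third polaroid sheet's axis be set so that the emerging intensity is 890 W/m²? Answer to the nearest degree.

By Malus's law, I₁ = I₀ cos²(21° − 0°) = I₀ cos²(21°) = 0.8716 I₀.
I₂ = I₁ cos²(37° − 21°) = 0.8716 I₀ · cos²(16°) = 0.8054 I₀.
Target fraction: 890 / 2290 W/m² = 0.3886 of I₀.
Need I₃/I₀ = 0.3886, so cos²(θ − 37°) = 0.3886 / 0.8054 = 0.4826.
θ − 37° = arccos(√0.4826) = 46.0°, giving θ ≈ 37 + 46.0 = 83.0°.

θ ≈ 83°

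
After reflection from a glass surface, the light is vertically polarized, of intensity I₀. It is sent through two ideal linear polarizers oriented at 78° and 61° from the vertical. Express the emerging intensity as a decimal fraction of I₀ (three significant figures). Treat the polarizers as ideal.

≈ 0.0395 I₀

I₁ = I₀ cos²(78° − 0°) = I₀ cos²(78°) = 0.04323 I₀.
I₂ = I₁ cos²(61° − 78°) = 0.04323 I₀ · cos²(17°) = 0.03953 I₀.
Transmitted fraction = 0.03953.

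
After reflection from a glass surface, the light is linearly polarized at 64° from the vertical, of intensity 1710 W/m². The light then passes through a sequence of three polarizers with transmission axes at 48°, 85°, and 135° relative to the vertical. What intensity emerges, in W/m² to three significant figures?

By Malus's law, I₁ = 1710 W/m² · cos²(16°) = 1580 W/m².
I₂ = I₁ · cos²(37°) = 1580 · 0.6378 = 1008 W/m².
I₃ = I₂ · cos²(50°) = 1008 · 0.4132 = 416.4 W/m².

I ≈ 416 W/m²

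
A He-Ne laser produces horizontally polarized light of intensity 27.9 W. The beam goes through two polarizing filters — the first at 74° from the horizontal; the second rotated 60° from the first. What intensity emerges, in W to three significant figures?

I ≈ 0.530 W

I₁ = 27.9 W · cos²(74°) = 2.12 W.
I₂ = I₁ · cos²(60°) = 2.12 · 0.25 = 0.5299 W.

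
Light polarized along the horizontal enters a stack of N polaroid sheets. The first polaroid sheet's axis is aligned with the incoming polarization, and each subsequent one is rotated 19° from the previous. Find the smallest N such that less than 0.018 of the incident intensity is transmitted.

First polarizer is aligned with the polarization: full transmission.
Each further stage multiplies by cos²(19°) = 0.894.
After N polarizers: T = 0.894^(N−1). Require T < 0.018 ⇒ N−1 > ln(0.018)/ln(0.894) = 35.86, so N−1 ≥ 36 and N = 37.
Check: N=37 gives T = 0.01771 < 0.018; N=36 gives T = 0.01981.

N = 37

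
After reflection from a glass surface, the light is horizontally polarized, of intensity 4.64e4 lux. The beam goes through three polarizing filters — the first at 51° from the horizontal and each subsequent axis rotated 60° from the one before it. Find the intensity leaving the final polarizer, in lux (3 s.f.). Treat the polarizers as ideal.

By Malus's law, I₁ = 4.64e4 lux · cos²(51°) = 1.838e+04 lux.
I₂ = I₁ · cos²(60°) = 1.838e+04 · 0.25 = 4594 lux.
I₃ = I₂ · cos²(60°) = 4594 · 0.25 = 1149 lux.

I ≈ 1150 lux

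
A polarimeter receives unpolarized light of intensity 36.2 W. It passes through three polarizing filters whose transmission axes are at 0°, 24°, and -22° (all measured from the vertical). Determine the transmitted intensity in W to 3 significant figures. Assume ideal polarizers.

Unpolarized light through the first polarizer → I₁ = 36.2 W/2 = 18.1 W, polarized at 0°.
I₂ = I₁ · cos²(24°) = 18.1 · 0.8346 = 15.11 W.
I₃ = I₂ · cos²(46°) = 15.11 · 0.4826 = 7.289 W.

I ≈ 7.29 W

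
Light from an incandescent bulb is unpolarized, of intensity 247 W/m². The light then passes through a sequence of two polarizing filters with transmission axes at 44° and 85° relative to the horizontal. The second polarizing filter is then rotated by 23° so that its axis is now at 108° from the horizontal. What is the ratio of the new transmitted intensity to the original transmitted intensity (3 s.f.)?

I_new/I_old ≈ 0.337

Before rotation:
Unpolarized light through the first polarizer → I₁ = ½ I₀, now polarized at 44°.
I₂ = I₁ cos²(85° − 44°) = 0.5 I₀ · cos²(41°) = 0.2848 I₀.
After rotation:
Unpolarized light through the first polarizer → I₁ = ½ I₀, now polarized at 44°.
I₂ = I₁ cos²(108° − 44°) = 0.5 I₀ · cos²(64°) = 0.09608 I₀.
Ratio = 0.09608 / 0.2848 = 0.3374.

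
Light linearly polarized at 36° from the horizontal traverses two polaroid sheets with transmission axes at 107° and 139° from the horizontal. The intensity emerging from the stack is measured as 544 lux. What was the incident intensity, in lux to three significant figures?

I₀ ≈ 7140 lux

I₁ = I₀ cos²(107° − 36°) = I₀ cos²(71°) = 0.106 I₀.
I₂ = I₁ cos²(139° − 107°) = 0.106 I₀ · cos²(32°) = 0.07623 I₀.
So 544 lux = 0.07623 I₀, giving I₀ = 544/0.07623 = 7136 lux.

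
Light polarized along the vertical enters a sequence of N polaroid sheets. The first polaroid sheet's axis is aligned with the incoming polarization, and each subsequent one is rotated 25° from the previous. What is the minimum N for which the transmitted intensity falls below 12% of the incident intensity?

N = 12

First polarizer is aligned with the polarization: full transmission.
Each further stage multiplies by cos²(25°) = 0.8214.
After N polarizers: T = 0.8214^(N−1). Require T < 0.12 ⇒ N−1 > ln(0.12)/ln(0.8214) = 10.78, so N−1 ≥ 11 and N = 12.
Check: N=12 gives T = 0.1148 < 0.12; N=11 gives T = 0.1398.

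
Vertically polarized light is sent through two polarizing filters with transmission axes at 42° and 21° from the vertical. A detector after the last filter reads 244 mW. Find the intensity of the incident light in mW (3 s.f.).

I₀ ≈ 507 mW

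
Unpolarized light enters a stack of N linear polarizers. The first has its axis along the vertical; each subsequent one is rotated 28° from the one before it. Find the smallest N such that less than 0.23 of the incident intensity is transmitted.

N = 5

First polarizer halves the unpolarized light: factor 1/2.
Each further stage multiplies by cos²(28°) = 0.7796.
After N polarizers: T = 0.5·0.7796^(N−1). Require T < 0.23 ⇒ N−1 > ln(0.23/0.5)/ln(0.7796) = 3.12, so N−1 ≥ 4 and N = 5.
Check: N=5 gives T = 0.1847 < 0.23; N=4 gives T = 0.2369.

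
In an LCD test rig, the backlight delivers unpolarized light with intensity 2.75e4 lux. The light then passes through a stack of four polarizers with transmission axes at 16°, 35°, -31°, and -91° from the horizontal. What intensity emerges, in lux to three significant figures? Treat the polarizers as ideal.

Unpolarized light through the first polarizer → I₁ = 2.75e4 lux/2 = 1.375e+04 lux, polarized at 16°.
I₂ = I₁ · cos²(19°) = 1.375e+04 · 0.894 = 1.229e+04 lux.
I₃ = I₂ · cos²(66°) = 1.229e+04 · 0.1654 = 2034 lux.
I₄ = I₃ · cos²(60°) = 2034 · 0.25 = 508.4 lux.

I ≈ 508 lux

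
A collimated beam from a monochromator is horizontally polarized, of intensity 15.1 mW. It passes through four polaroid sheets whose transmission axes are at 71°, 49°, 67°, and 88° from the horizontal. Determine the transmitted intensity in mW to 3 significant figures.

I ≈ 1.08 mW

By Malus's law, I₁ = 15.1 mW · cos²(71°) = 1.601 mW.
I₂ = I₁ · cos²(22°) = 1.601 · 0.8597 = 1.376 mW.
I₃ = I₂ · cos²(18°) = 1.376 · 0.9045 = 1.245 mW.
I₄ = I₃ · cos²(21°) = 1.245 · 0.8716 = 1.085 mW.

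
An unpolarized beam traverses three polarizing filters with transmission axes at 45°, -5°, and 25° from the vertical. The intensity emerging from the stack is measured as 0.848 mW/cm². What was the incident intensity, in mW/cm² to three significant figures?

Unpolarized light through the first polarizer → I₁ = ½ I₀, now polarized at 45°.
I₂ = I₁ cos²(-5° − 45°) = 0.5 I₀ · cos²(50°) = 0.2066 I₀.
I₃ = I₂ cos²(25° + 5°) = 0.2066 I₀ · cos²(30°) = 0.1549 I₀.
So 0.848 mW/cm² = 0.1549 I₀, giving I₀ = 0.848/0.1549 = 5.473 mW/cm².

I₀ ≈ 5.47 mW/cm²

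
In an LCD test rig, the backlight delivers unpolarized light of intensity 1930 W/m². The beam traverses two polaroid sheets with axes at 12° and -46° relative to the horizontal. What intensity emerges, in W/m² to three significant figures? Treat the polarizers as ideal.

Unpolarized light through the first polarizer → I₁ = 1930 W/m²/2 = 965 W/m², polarized at 12°.
I₂ = I₁ · cos²(58°) = 965 · 0.2808 = 271 W/m².

I ≈ 271 W/m²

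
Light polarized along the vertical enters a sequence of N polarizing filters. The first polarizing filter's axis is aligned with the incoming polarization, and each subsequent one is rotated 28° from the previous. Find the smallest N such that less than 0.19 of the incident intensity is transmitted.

N = 8

First polarizer is aligned with the polarization: full transmission.
Each further stage multiplies by cos²(28°) = 0.7796.
After N polarizers: T = 0.7796^(N−1). Require T < 0.19 ⇒ N−1 > ln(0.19)/ln(0.7796) = 6.67, so N−1 ≥ 7 and N = 8.
Check: N=8 gives T = 0.175 < 0.19; N=7 gives T = 0.2245.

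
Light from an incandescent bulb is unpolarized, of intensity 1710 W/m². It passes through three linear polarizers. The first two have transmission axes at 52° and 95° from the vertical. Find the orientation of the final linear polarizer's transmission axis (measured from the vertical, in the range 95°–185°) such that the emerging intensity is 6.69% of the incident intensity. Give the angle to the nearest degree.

θ ≈ 155°

Unpolarized light through the first polarizer → I₁ = ½ I₀, now polarized at 52°.
I₂ = I₁ cos²(95° − 52°) = 0.5 I₀ · cos²(43°) = 0.2674 I₀.
Need I₃/I₀ = 0.0669, so cos²(θ − 95°) = 0.0669 / 0.2674 = 0.2502.
θ − 95° = arccos(√0.2502) = 60.0°, giving θ ≈ 95 + 60.0 = 155.0°.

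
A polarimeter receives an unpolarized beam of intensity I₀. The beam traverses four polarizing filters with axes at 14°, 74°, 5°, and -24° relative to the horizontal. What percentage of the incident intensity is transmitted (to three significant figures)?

≈ 1.23%

Unpolarized light through the first polarizer → I₁ = ½ I₀, now polarized at 14°.
I₂ = I₁ cos²(74° − 14°) = 0.5 I₀ · cos²(60°) = 0.125 I₀.
I₃ = I₂ cos²(5° − 74°) = 0.125 I₀ · cos²(69°) = 0.01605 I₀.
I₄ = I₃ cos²(-24° − 5°) = 0.01605 I₀ · cos²(29°) = 0.01228 I₀.
That is 1.228% of the incident intensity.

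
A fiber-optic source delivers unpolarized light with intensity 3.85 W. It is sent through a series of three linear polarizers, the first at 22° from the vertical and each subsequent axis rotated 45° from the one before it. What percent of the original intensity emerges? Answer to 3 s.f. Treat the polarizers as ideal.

Unpolarized light through the first polarizer → I₁ = 3.85 W/2 = 1.925 W, polarized at 22°.
I₂ = I₁ · cos²(45°) = 1.925 · 0.5 = 0.9625 W.
I₃ = I₂ · cos²(45°) = 0.9625 · 0.5 = 0.4813 W.
That is 12.5% of the incident intensity.

≈ 12.5%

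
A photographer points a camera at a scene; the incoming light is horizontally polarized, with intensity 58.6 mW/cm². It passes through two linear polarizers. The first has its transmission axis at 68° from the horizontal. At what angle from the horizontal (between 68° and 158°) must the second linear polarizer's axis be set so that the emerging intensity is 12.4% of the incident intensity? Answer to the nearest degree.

θ ≈ 88°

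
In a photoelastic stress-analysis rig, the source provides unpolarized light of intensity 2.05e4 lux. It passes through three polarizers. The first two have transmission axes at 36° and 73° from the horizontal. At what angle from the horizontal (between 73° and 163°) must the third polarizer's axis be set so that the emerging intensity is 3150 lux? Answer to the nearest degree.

θ ≈ 119°

Unpolarized light through the first polarizer → I₁ = ½ I₀, now polarized at 36°.
I₂ = I₁ cos²(73° − 36°) = 0.5 I₀ · cos²(37°) = 0.3189 I₀.
Target fraction: 3150 / 2.05e4 lux = 0.1537 of I₀.
Need I₃/I₀ = 0.1537, so cos²(θ − 73°) = 0.1537 / 0.3189 = 0.4818.
θ − 73° = arccos(√0.4818) = 46.0°, giving θ ≈ 73 + 46.0 = 119.0°.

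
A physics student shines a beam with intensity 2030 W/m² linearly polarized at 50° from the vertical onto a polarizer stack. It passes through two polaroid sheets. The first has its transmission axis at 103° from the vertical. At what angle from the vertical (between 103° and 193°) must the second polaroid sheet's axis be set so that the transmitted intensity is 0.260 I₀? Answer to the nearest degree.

θ ≈ 135°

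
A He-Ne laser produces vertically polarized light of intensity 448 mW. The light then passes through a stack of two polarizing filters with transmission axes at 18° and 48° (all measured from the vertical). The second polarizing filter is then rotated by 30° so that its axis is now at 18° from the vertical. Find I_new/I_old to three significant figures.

Before rotation:
By Malus's law, I₁ = I₀ cos²(18° − 0°) = I₀ cos²(18°) = 0.9045 I₀.
I₂ = I₁ cos²(48° − 18°) = 0.9045 I₀ · cos²(30°) = 0.6784 I₀.
After rotation:
I₁ = I₀ cos²(18° − 0°) = I₀ cos²(18°) = 0.9045 I₀.
I₂ = I₁ cos²(18° − 18°) = 0.9045 I₀ · cos²(0°) = 0.9045 I₀.
Ratio = 0.9045 / 0.6784 = 1.333.

I_new/I_old ≈ 1.33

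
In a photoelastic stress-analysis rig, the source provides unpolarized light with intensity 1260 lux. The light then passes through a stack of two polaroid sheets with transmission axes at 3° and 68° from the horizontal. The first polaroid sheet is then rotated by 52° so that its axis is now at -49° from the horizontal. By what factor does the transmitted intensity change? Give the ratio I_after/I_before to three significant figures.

Before rotation:
Unpolarized light through the first polarizer → I₁ = ½ I₀, now polarized at 3°.
I₂ = I₁ cos²(68° − 3°) = 0.5 I₀ · cos²(65°) = 0.0893 I₀.
After rotation:
Unpolarized light through the first polarizer → I₁ = ½ I₀, now polarized at -49°.
Angle between axes 1 and 2: 63°. I₂ = 0.5 I₀ · cos²(63°) = 0.1031 I₀.
Ratio = 0.1031 / 0.0893 = 1.154.

I_new/I_old ≈ 1.15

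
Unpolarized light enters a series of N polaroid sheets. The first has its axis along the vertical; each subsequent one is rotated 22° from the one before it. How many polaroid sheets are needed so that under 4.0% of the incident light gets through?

N = 18

First polarizer halves the unpolarized light: factor 1/2.
Each further stage multiplies by cos²(22°) = 0.8597.
After N polarizers: T = 0.5·0.8597^(N−1). Require T < 0.040 ⇒ N−1 > ln(0.040/0.5)/ln(0.8597) = 16.70, so N−1 ≥ 17 and N = 18.
Check: N=18 gives T = 0.03825 < 0.040; N=17 gives T = 0.04449.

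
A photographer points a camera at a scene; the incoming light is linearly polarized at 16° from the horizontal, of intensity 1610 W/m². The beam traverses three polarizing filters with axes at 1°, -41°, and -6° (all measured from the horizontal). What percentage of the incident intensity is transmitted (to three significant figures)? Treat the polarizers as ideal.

≈ 34.6%

I₁ = 1610 W/m² · cos²(15°) = 1502 W/m².
I₂ = I₁ · cos²(42°) = 1502 · 0.5523 = 829.6 W/m².
I₃ = I₂ · cos²(35°) = 829.6 · 0.671 = 556.7 W/m².
That is 34.58% of the incident intensity.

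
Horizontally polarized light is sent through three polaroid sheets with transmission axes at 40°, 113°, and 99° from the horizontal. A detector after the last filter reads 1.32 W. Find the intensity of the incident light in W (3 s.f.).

I₀ ≈ 28.0 W

I₁ = I₀ cos²(40° − 0°) = I₀ cos²(40°) = 0.5868 I₀.
I₂ = I₁ cos²(113° − 40°) = 0.5868 I₀ · cos²(73°) = 0.05016 I₀.
I₃ = I₂ cos²(99° − 113°) = 0.05016 I₀ · cos²(14°) = 0.04723 I₀.
So 1.32 W = 0.04723 I₀, giving I₀ = 1.32/0.04723 = 27.95 W.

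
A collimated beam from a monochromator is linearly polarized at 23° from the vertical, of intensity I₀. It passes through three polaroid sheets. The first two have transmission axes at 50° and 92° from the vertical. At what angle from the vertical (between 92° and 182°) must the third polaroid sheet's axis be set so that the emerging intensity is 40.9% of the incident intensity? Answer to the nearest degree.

By Malus's law, I₁ = I₀ cos²(50° − 23°) = I₀ cos²(27°) = 0.7939 I₀.
I₂ = I₁ cos²(92° − 50°) = 0.7939 I₀ · cos²(42°) = 0.4384 I₀.
Need I₃/I₀ = 0.409, so cos²(θ − 92°) = 0.409 / 0.4384 = 0.9329.
θ − 92° = arccos(√0.9329) = 15.0°, giving θ ≈ 92 + 15.0 = 107.0°.

θ ≈ 107°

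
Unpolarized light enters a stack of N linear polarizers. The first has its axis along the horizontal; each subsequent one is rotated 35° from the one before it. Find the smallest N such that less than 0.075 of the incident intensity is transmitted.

N = 6

First polarizer halves the unpolarized light: factor 1/2.
Each further stage multiplies by cos²(35°) = 0.671.
After N polarizers: T = 0.5·0.671^(N−1). Require T < 0.075 ⇒ N−1 > ln(0.075/0.5)/ln(0.671) = 4.76, so N−1 ≥ 5 and N = 6.
Check: N=6 gives T = 0.06802 < 0.075; N=5 gives T = 0.1014.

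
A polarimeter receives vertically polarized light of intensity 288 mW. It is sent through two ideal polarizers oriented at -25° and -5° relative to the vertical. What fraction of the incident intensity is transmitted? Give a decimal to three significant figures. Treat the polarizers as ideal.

I₁ = 288 mW · cos²(25°) = 236.6 mW.
I₂ = I₁ · cos²(20°) = 236.6 · 0.883 = 208.9 mW.
Transmitted fraction = 0.7253.

I/I₀ ≈ 0.725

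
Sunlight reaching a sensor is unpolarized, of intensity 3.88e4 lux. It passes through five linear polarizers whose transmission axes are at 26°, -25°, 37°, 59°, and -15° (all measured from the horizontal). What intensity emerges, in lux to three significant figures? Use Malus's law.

Unpolarized light through the first polarizer → I₁ = 3.88e4 lux/2 = 1.94e+04 lux, polarized at 26°.
I₂ = I₁ · cos²(51°) = 1.94e+04 · 0.396 = 7683 lux.
I₃ = I₂ · cos²(62°) = 7683 · 0.2204 = 1693 lux.
I₄ = I₃ · cos²(22°) = 1693 · 0.8597 = 1456 lux.
I₅ = I₄ · cos²(74°) = 1456 · 0.07598 = 110.6 lux.

I ≈ 111 lux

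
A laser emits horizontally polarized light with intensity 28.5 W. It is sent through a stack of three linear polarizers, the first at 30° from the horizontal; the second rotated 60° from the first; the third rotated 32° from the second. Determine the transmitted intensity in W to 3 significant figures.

I ≈ 3.84 W

I₁ = 28.5 W · cos²(30°) = 21.38 W.
I₂ = I₁ · cos²(60°) = 21.38 · 0.25 = 5.344 W.
I₃ = I₂ · cos²(32°) = 5.344 · 0.7192 = 3.843 W.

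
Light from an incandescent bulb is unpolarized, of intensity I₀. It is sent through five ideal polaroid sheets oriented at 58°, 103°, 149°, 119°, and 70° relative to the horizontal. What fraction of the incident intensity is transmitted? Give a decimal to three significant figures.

≈ 0.0389 I₀

Unpolarized light through the first polarizer → I₁ = ½ I₀, now polarized at 58°.
I₂ = I₁ cos²(103° − 58°) = 0.5 I₀ · cos²(45°) = 0.25 I₀.
I₃ = I₂ cos²(149° − 103°) = 0.25 I₀ · cos²(46°) = 0.1206 I₀.
I₄ = I₃ cos²(119° − 149°) = 0.1206 I₀ · cos²(30°) = 0.09048 I₀.
I₅ = I₄ cos²(70° − 119°) = 0.09048 I₀ · cos²(49°) = 0.03894 I₀.
Transmitted fraction = 0.03894.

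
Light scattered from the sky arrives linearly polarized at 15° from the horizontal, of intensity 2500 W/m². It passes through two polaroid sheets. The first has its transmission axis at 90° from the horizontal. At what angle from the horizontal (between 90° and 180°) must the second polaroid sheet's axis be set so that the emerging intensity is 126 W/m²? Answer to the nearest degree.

θ ≈ 120°

I₁ = I₀ cos²(90° − 15°) = I₀ cos²(75°) = 0.06699 I₀.
Target fraction: 126 / 2500 W/m² = 0.0504 of I₀.
Need I₂/I₀ = 0.0504, so cos²(θ − 90°) = 0.0504 / 0.06699 = 0.7524.
θ − 90° = arccos(√0.7524) = 29.8°, giving θ ≈ 90 + 29.8 = 119.8°.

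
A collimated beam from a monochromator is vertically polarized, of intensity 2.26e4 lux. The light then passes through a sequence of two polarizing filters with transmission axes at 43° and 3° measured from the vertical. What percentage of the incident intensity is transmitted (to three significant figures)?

≈ 31.4%

I₁ = 2.26e4 lux · cos²(43°) = 1.209e+04 lux.
I₂ = I₁ · cos²(40°) = 1.209e+04 · 0.5868 = 7094 lux.
That is 31.39% of the incident intensity.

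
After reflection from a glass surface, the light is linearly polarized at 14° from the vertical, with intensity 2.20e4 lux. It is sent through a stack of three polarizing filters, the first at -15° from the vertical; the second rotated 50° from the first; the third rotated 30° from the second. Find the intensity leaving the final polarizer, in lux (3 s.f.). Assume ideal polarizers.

I ≈ 5220 lux

By Malus's law, I₁ = 2.20e4 lux · cos²(29°) = 1.683e+04 lux.
I₂ = I₁ · cos²(50°) = 1.683e+04 · 0.4132 = 6953 lux.
I₃ = I₂ · cos²(30°) = 6953 · 0.75 = 5215 lux.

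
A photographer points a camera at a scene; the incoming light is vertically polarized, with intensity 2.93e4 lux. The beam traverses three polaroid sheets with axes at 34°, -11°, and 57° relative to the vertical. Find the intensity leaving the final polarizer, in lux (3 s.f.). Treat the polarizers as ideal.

I ≈ 1410 lux

I₁ = 2.93e4 lux · cos²(34°) = 2.014e+04 lux.
I₂ = I₁ · cos²(45°) = 2.014e+04 · 0.5 = 1.007e+04 lux.
I₃ = I₂ · cos²(68°) = 1.007e+04 · 0.1403 = 1413 lux.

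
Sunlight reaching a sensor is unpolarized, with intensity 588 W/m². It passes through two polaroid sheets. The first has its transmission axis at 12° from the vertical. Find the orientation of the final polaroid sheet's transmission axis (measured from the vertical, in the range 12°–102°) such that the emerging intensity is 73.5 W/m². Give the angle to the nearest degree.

Unpolarized light through the first polarizer → I₁ = ½ I₀, now polarized at 12°.
Target fraction: 73.5 / 588 W/m² = 0.125 of I₀.
Need I₂/I₀ = 0.125, so cos²(θ − 12°) = 0.125 / 0.5 = 0.25.
θ − 12° = arccos(√0.25) = 60.0°, giving θ ≈ 12 + 60.0 = 72.0°.

θ ≈ 72°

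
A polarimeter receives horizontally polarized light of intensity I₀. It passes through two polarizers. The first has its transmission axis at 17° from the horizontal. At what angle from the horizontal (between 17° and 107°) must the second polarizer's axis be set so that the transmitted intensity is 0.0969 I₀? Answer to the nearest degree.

θ ≈ 88°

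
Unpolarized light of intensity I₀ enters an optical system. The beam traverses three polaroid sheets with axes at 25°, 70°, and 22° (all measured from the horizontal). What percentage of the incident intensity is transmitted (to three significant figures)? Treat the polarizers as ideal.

Unpolarized light through the first polarizer → I₁ = ½ I₀, now polarized at 25°.
I₂ = I₁ cos²(70° − 25°) = 0.5 I₀ · cos²(45°) = 0.25 I₀.
I₃ = I₂ cos²(22° − 70°) = 0.25 I₀ · cos²(48°) = 0.1119 I₀.
That is 11.19% of the incident intensity.

≈ 11.2%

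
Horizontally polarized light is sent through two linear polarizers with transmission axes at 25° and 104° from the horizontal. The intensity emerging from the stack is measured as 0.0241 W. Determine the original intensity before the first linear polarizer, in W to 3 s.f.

I₀ ≈ 0.806 W

By Malus's law, I₁ = I₀ cos²(25° − 0°) = I₀ cos²(25°) = 0.8214 I₀.
I₂ = I₁ cos²(104° − 25°) = 0.8214 I₀ · cos²(79°) = 0.02991 I₀.
So 0.0241 W = 0.02991 I₀, giving I₀ = 0.0241/0.02991 = 0.8059 W.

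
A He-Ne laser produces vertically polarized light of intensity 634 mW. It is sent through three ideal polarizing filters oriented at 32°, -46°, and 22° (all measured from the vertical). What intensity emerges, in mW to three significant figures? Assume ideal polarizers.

I₁ = 634 mW · cos²(32°) = 456 mW.
I₂ = I₁ · cos²(78°) = 456 · 0.04323 = 19.71 mW.
I₃ = I₂ · cos²(68°) = 19.71 · 0.1403 = 2.766 mW.

I ≈ 2.77 mW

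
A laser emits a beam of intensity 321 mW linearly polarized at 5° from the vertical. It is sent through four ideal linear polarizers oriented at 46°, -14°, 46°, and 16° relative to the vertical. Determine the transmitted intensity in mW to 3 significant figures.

I ≈ 8.57 mW

I₁ = 321 mW · cos²(41°) = 182.8 mW.
I₂ = I₁ · cos²(60°) = 182.8 · 0.25 = 45.71 mW.
I₃ = I₂ · cos²(60°) = 45.71 · 0.25 = 11.43 mW.
I₄ = I₃ · cos²(30°) = 11.43 · 0.75 = 8.57 mW.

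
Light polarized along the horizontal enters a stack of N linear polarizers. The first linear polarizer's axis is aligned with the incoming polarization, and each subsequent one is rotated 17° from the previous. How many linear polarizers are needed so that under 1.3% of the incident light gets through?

First polarizer is aligned with the polarization: full transmission.
Each further stage multiplies by cos²(17°) = 0.9145.
After N polarizers: T = 0.9145^(N−1). Require T < 0.013 ⇒ N−1 > ln(0.013)/ln(0.9145) = 48.60, so N−1 ≥ 49 and N = 50.
Check: N=50 gives T = 0.01254 < 0.013; N=49 gives T = 0.01372.

N = 50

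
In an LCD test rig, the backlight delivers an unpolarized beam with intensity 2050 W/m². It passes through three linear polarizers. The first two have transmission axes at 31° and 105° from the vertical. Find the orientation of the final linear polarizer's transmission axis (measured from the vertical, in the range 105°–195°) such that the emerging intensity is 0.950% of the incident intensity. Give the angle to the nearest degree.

Unpolarized light through the first polarizer → I₁ = ½ I₀, now polarized at 31°.
I₂ = I₁ cos²(105° − 31°) = 0.5 I₀ · cos²(74°) = 0.03799 I₀.
Need I₃/I₀ = 0.0095, so cos²(θ − 105°) = 0.0095 / 0.03799 = 0.2501.
θ − 105° = arccos(√0.2501) = 60.0°, giving θ ≈ 105 + 60.0 = 165.0°.

θ ≈ 165°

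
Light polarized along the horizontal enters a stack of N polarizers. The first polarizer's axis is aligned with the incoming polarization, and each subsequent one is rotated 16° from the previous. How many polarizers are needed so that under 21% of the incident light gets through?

First polarizer is aligned with the polarization: full transmission.
Each further stage multiplies by cos²(16°) = 0.924.
After N polarizers: T = 0.924^(N−1). Require T < 0.21 ⇒ N−1 > ln(0.21)/ln(0.924) = 19.75, so N−1 ≥ 20 and N = 21.
Check: N=21 gives T = 0.2059 < 0.21; N=20 gives T = 0.2228.

N = 21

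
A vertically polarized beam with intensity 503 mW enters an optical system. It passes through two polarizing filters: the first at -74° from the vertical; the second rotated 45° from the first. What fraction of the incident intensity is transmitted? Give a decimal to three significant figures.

I/I₀ ≈ 0.0380

By Malus's law, I₁ = 503 mW · cos²(74°) = 38.22 mW.
I₂ = I₁ · cos²(45°) = 38.22 · 0.5 = 19.11 mW.
Transmitted fraction = 0.03799.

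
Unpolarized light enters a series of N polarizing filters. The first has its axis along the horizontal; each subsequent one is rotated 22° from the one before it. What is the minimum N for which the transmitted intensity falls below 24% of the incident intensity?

N = 6

First polarizer halves the unpolarized light: factor 1/2.
Each further stage multiplies by cos²(22°) = 0.8597.
After N polarizers: T = 0.5·0.8597^(N−1). Require T < 0.24 ⇒ N−1 > ln(0.24/0.5)/ln(0.8597) = 4.85, so N−1 ≥ 5 and N = 6.
Check: N=6 gives T = 0.2348 < 0.24; N=5 gives T = 0.2731.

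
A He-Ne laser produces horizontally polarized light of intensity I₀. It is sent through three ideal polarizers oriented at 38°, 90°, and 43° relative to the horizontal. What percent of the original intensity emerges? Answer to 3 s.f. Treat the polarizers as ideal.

≈ 10.9%

I₁ = I₀ cos²(38° − 0°) = I₀ cos²(38°) = 0.621 I₀.
I₂ = I₁ cos²(90° − 38°) = 0.621 I₀ · cos²(52°) = 0.2354 I₀.
I₃ = I₂ cos²(43° − 90°) = 0.2354 I₀ · cos²(47°) = 0.1095 I₀.
That is 10.95% of the incident intensity.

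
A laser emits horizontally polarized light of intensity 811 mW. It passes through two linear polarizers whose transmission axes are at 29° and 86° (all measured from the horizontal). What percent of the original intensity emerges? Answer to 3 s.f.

≈ 22.7%

I₁ = 811 mW · cos²(29°) = 620.4 mW.
I₂ = I₁ · cos²(57°) = 620.4 · 0.2966 = 184 mW.
That is 22.69% of the incident intensity.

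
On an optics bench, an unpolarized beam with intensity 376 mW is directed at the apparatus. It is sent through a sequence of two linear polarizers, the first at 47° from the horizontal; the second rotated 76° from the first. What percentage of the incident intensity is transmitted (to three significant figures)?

≈ 2.93%

Unpolarized light through the first polarizer → I₁ = 376 mW/2 = 188 mW, polarized at 47°.
I₂ = I₁ · cos²(76°) = 188 · 0.05853 = 11 mW.
That is 2.926% of the incident intensity.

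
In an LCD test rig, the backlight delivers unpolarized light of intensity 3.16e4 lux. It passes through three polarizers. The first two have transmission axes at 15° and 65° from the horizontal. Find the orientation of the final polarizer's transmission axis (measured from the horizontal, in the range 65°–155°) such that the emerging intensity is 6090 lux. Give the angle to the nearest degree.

Unpolarized light through the first polarizer → I₁ = ½ I₀, now polarized at 15°.
I₂ = I₁ cos²(65° − 15°) = 0.5 I₀ · cos²(50°) = 0.2066 I₀.
Target fraction: 6090 / 3.16e4 lux = 0.1927 of I₀.
Need I₃/I₀ = 0.1927, so cos²(θ − 65°) = 0.1927 / 0.2066 = 0.9329.
θ − 65° = arccos(√0.9329) = 15.0°, giving θ ≈ 65 + 15.0 = 80.0°.

θ ≈ 80°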